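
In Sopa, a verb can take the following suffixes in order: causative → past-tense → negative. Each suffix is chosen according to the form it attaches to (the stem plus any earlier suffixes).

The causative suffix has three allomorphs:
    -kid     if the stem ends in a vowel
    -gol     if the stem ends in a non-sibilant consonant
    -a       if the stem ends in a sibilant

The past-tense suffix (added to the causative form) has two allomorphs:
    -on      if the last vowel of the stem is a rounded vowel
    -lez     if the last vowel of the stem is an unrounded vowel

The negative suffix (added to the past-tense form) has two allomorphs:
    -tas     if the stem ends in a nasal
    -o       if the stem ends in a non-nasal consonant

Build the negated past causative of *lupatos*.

The final sound of *lupatos* is /s/, which is a sibilant, so the causative suffix is -a, giving *lupatosa*.
The last vowel of the causative form *lupatosa* is /a/, which is an unrounded vowel, so the past-tense suffix is -lez, giving *lupatosalez*.
Since the final consonant of the past-tense form *lupatosalez* is /z/ (non-nasal), it takes -o, giving *lupatosalezo*.

lupatosalezo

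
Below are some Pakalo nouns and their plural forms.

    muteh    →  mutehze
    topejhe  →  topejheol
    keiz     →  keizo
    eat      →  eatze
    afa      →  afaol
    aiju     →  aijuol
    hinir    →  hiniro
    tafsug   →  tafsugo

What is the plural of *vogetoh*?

vogetohze

Looking at the final sound of each stem: -ze when the stem ends in a voiceless consonant (*muteh*, *eat*); -o when the stem ends in a voiced consonant (*keiz*, *hinir*, *tafsug*); -ol when the stem ends in a vowel (*topejhe*, *afa*, *aiju*).
*vogetoh* — final sound /h/ (a voiceless consonant) → -ze → *vogetohze*.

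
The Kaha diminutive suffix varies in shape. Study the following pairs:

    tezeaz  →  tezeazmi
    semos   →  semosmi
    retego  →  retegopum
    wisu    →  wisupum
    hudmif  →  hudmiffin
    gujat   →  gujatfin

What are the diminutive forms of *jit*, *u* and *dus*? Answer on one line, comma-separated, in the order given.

Looking at the final sound of each stem: -mi when the stem ends in a sibilant (*tezeaz*, *semos*); -fin when the stem ends in a non-sibilant consonant (*hudmif*, *gujat*); -pum when the stem ends in a vowel (*retego*, *wisu*).
*jit* — final sound /t/ (a non-sibilant consonant) → -fin → *jitfin*.
*u* — final sound /u/ (a vowel) → -pum → *upum*.
*dus*: final sound = /s/, a sibilant → -mi → *dusmi*.

jitfin, upum, dusmi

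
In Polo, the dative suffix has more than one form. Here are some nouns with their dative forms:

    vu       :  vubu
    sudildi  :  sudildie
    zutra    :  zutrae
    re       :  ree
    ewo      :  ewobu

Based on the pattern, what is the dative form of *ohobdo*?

Looking at the last vowel of each stem: -bu when the last vowel of the stem is a rounded vowel (*vu*, *ewo*); -e when the last vowel of the stem is an unrounded vowel (*sudildi*, *zutra*, *re*).
*ohobdo*: last vowel = /o/, a rounded vowel → -bu → *ohobdobu*.

ohobdobu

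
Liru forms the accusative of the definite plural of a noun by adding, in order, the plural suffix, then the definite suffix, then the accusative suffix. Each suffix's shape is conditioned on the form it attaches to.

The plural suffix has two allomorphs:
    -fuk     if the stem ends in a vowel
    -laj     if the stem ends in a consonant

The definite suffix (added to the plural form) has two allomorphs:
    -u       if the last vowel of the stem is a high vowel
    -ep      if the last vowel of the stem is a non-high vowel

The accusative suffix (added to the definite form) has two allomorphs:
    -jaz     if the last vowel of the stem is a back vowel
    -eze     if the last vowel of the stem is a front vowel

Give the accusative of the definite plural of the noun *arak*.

Since the final sound of *arak* is /k/ (a consonant), it takes -laj, giving *araklaj*.
The plural form *araklaj*: last vowel = /a/, a non-high vowel → -ep → *araklajep*.
The definite form *araklajep*: last vowel = /e/, a front vowel → -eze → *araklajepeze*.

araklajepeze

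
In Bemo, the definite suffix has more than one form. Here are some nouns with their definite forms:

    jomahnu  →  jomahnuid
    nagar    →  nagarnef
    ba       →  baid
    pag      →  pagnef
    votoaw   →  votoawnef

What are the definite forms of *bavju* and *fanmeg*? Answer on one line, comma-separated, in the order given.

The pattern is consonant vs. vowel: -nef when the stem ends in a consonant (*nagar*, *pag*, *votoaw*); -id when the stem ends in a vowel (*jomahnu*, *ba*).
*bavju* — final sound /u/ (a vowel) → -id → *bavjuid*.
*fanmeg*: final sound = /g/, a consonant → -nef → *fanmegnef*.

bavjuid, fanmegnef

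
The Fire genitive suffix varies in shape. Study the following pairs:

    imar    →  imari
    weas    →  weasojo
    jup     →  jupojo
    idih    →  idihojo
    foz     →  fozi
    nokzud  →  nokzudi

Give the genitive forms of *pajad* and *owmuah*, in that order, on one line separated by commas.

The alternation tracks the final consonant of the stem — -ojo when the stem ends in a voiceless consonant (*weas*, *jup*, *idih*); -i when the stem ends in a voiced consonant (*imar*, *foz*, *nokzud*).
The final consonant of *pajad* is /d/, which is voiced, so the suffix is -i, giving *pajadi*.
*owmuah* — final consonant /h/ (voiceless) → -ojo → *owmuahojo*.

pajadi, owmuahojo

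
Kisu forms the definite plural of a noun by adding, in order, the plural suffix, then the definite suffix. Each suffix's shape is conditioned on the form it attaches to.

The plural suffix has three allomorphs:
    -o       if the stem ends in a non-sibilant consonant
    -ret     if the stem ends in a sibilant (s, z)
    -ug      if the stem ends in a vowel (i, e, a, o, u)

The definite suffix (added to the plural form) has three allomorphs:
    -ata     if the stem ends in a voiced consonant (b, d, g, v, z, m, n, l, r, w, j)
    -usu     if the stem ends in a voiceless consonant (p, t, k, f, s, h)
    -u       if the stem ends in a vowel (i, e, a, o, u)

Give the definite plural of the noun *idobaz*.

The final sound of *idobaz* is /z/, which is a sibilant, so the plural suffix is -ret, giving *idobazret*.
The final sound of the plural form *idobazret* is /t/, which is a voiceless consonant, so the definite suffix is -usu, giving *idobazretusu*.

idobazretusu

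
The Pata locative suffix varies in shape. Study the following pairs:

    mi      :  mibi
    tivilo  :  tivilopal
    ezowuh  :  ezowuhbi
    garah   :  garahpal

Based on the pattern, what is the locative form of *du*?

Looking at the last vowel of each stem: -bi when the last vowel of the stem is a high vowel (*mi*, *ezowuh*); -pal when the last vowel of the stem is a non-high vowel (*tivilo*, *garah*).
Since the last vowel of *du* is /u/ (a high vowel), it takes -bi, giving *dubi*.

dubi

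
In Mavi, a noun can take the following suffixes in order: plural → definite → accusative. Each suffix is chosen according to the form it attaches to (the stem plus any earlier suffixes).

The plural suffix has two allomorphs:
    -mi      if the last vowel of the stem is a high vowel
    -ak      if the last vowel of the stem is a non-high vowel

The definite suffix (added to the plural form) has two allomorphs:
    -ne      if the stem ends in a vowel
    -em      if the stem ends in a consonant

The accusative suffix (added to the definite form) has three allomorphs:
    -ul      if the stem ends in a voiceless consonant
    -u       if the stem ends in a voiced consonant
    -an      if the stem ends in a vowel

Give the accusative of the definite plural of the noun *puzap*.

puzapakemu

*puzap*: last vowel = /a/, a non-high vowel → -ak → *puzapak*.
The final sound of the plural form *puzapak* is /k/, which is a consonant, so the definite suffix is -em, giving *puzapakem*.
The definite form *puzapakem* — final sound /m/ (a voiced consonant) → -u → *puzapakemu*.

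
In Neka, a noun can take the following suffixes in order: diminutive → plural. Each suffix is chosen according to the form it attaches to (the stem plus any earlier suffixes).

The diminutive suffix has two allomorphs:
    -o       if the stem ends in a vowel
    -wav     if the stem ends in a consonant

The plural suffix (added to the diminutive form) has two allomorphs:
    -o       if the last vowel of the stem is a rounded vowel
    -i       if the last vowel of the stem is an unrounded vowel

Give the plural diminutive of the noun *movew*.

movewwavi

The final sound of *movew* is /w/, which is a consonant, so the diminutive suffix is -wav, giving *movewwav*.
The diminutive form *movewwav*: last vowel = /a/, an unrounded vowel → -i → *movewwavi*.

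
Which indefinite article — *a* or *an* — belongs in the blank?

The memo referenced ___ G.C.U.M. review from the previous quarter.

a

The indefinite article is chosen by the initial *sound* of the following word, not its spelling.
The initialism *G.C.U.M.* is read letter by letter; the first letter, G, is pronounced /dʒiː/, which begins with a consonant sound.
So the article is *a*: The memo referenced a G.C.U.M. review from the previous quarter.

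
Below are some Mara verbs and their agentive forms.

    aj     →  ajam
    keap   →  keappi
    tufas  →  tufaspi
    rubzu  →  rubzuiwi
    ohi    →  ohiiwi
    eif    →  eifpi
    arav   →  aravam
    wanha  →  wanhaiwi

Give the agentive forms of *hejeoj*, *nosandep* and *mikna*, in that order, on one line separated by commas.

Looking at the final sound of each stem: -pi when the stem ends in a voiceless consonant (*keap*, *tufas*, *eif*); -am when the stem ends in a voiced consonant (*aj*, *arav*); -iwi when the stem ends in a vowel (*rubzu*, *ohi*, *wanha*).
*hejeoj* — final sound /j/ (a voiced consonant) → -am → *hejeojam*.
*nosandep*: final sound = /p/, a voiceless consonant → -pi → *nosandeppi*.
Since the final sound of *mikna* is /a/ (a vowel), it takes -iwi, giving *miknaiwi*.

hejeojam, nosandeppi, miknaiwi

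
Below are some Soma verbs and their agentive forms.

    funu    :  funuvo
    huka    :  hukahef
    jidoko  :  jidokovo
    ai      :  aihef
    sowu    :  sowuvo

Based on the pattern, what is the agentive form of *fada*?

The pattern is rounding harmony: -vo when the last vowel of the stem is a rounded vowel (*funu*, *jidoko*, *sowu*); -hef when the last vowel of the stem is an unrounded vowel (*huka*, *ai*).
*fada*: last vowel = /a/, an unrounded vowel → -hef → *fadahef*.

fadahef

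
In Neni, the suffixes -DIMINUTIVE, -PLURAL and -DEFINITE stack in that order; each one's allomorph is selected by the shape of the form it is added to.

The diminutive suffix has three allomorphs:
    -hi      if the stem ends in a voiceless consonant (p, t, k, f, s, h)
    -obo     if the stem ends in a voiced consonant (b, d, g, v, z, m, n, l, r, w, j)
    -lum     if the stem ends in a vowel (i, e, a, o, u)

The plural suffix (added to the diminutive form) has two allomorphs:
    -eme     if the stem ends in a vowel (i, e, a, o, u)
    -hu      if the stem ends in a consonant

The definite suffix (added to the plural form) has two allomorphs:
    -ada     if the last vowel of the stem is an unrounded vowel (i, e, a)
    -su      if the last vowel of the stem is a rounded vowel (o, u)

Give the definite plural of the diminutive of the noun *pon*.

ponoboemeada

The final sound of *pon* is /n/, which is a voiced consonant, so the diminutive suffix is -obo, giving *ponobo*.
The diminutive form *ponobo*: final sound = /o/, a vowel → -eme → *ponoboeme*.
The last vowel of the plural form *ponoboeme* is /e/, which is an unrounded vowel, so the definite suffix is -ada, giving *ponoboemeada*.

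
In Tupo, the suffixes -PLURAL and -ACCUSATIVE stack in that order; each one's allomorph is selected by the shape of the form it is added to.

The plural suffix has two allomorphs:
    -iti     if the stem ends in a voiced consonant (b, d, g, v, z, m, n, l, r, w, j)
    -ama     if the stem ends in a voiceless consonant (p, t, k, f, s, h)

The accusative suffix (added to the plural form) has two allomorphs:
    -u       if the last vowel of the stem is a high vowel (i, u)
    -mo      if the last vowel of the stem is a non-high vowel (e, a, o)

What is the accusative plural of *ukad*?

*ukad*: final consonant = /d/, voiced → -iti → *ukaditi*.
Since the last vowel of the plural form *ukaditi* is /i/ (a high vowel), it takes -u, giving *ukaditiu*.

ukaditiu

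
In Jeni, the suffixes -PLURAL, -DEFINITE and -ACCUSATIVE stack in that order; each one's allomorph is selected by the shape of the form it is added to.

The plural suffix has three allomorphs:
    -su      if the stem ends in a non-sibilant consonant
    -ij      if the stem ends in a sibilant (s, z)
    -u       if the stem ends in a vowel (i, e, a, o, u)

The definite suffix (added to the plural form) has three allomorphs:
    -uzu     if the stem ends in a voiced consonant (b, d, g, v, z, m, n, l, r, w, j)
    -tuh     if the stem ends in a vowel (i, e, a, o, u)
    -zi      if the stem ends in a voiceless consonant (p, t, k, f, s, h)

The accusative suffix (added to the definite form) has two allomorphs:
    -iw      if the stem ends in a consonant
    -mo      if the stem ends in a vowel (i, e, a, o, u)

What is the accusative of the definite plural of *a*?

*a*: final sound = /a/, a vowel → -u → *au*.
The final sound of the plural form *au* is /u/, which is a vowel, so the definite suffix is -tuh, giving *autuh*.
Since the final sound of the definite form *autuh* is /h/ (a consonant), it takes -iw, giving *autuhiw*.

autuhiw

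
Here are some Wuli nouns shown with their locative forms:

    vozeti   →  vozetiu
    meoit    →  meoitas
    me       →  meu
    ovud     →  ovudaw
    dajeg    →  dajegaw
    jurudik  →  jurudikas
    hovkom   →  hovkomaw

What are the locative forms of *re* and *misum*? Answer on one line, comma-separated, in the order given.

The pattern is voicing of the final sound: -as when the stem ends in a voiceless consonant (*meoit*, *jurudik*); -aw when the stem ends in a voiced consonant (*ovud*, *dajeg*, *hovkom*); -u when the stem ends in a vowel (*vozeti*, *me*).
*re*: final sound = /e/, a vowel → -u → *reu*.
Since the final sound of *misum* is /m/ (a voiced consonant), it takes -aw, giving *misumaw*.

reu, misumaw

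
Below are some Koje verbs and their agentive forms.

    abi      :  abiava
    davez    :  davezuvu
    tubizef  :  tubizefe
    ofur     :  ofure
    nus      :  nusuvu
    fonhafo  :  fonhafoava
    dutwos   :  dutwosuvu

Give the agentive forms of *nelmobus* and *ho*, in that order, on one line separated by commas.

nelmobusuvu, hoava

The suffix is conditioned by the final sound: -uvu when the stem ends in a sibilant (*davez*, *nus*, *dutwos*); -e when the stem ends in a non-sibilant consonant (*tubizef*, *ofur*); -ava when the stem ends in a vowel (*abi*, *fonhafo*).
Since the final sound of *nelmobus* is /s/ (a sibilant), it takes -uvu, giving *nelmobusuvu*.
The final sound of *ho* is /o/, which is a vowel, so the suffix is -ava, giving *hoava*.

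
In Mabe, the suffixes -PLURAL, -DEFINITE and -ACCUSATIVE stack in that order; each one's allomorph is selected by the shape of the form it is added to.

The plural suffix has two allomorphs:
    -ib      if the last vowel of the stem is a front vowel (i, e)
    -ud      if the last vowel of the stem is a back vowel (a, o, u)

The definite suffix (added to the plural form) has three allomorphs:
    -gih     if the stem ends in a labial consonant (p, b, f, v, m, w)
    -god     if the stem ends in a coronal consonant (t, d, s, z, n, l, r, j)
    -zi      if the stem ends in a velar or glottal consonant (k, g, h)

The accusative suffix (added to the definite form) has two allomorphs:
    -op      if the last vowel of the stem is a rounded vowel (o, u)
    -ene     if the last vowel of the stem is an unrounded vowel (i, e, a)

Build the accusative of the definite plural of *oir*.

oiribgihene

Since the last vowel of *oir* is /i/ (a front vowel), it takes -ib, giving *oirib*.
The plural form *oirib*: final consonant = /b/, labial → -gih → *oiribgih*.
The last vowel of the definite form *oiribgih* is /i/, which is an unrounded vowel, so the accusative suffix is -ene, giving *oiribgihene*.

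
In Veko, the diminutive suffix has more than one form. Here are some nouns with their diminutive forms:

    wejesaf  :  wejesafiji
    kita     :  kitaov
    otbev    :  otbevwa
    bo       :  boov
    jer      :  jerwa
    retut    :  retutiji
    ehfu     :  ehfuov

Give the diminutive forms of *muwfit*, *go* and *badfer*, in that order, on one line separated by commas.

The alternation tracks the final sound of the stem — -iji when the stem ends in a voiceless consonant (*wejesaf*, *retut*); -wa when the stem ends in a voiced consonant (*otbev*, *jer*); -ov when the stem ends in a vowel (*kita*, *bo*, *ehfu*).
*muwfit*: final sound = /t/, a voiceless consonant → -iji → *muwfitiji*.
The final sound of *go* is /o/, which is a vowel, so the suffix is -ov, giving *goov*.
*badfer* — final sound /r/ (a voiced consonant) → -wa → *badferwa*.

muwfitiji, goov, badferwa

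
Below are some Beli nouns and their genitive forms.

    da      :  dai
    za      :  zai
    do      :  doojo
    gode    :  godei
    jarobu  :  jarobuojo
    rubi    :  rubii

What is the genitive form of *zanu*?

Looking at the last vowel of each stem: -ojo when the last vowel of the stem is a rounded vowel (*do*, *jarobu*); -i when the last vowel of the stem is an unrounded vowel (*da*, *za*, *gode*, *rubi*).
*zanu* — last vowel /u/ (a rounded vowel) → -ojo → *zanuojo*.

zanuojo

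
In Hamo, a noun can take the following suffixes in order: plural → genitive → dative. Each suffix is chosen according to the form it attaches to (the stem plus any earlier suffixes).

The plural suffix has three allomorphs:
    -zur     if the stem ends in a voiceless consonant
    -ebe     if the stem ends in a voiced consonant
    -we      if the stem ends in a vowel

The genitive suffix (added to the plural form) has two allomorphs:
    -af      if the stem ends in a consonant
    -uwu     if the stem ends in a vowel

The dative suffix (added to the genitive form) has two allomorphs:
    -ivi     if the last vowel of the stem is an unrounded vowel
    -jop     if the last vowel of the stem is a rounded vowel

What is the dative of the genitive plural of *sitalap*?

sitalapzurafivi

*sitalap*: final sound = /p/, a voiceless consonant → -zur → *sitalapzur*.
The plural form *sitalapzur*: final sound = /r/, a consonant → -af → *sitalapzuraf*.
The last vowel of the genitive form *sitalapzuraf* is /a/, which is an unrounded vowel, so the dative suffix is -ivi, giving *sitalapzurafivi*.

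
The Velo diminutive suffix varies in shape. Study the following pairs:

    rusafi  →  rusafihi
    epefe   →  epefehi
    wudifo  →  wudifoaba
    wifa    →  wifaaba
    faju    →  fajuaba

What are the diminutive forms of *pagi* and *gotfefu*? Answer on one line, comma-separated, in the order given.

The suffix is conditioned by the last vowel: -hi when the last vowel of the stem is a front vowel (*rusafi*, *epefe*); -aba when the last vowel of the stem is a back vowel (*wudifo*, *wifa*, *faju*).
*pagi*: last vowel = /i/, a front vowel → -hi → *pagihi*.
*gotfefu*: last vowel = /u/, a back vowel → -aba → *gotfefuaba*.

pagihi, gotfefuaba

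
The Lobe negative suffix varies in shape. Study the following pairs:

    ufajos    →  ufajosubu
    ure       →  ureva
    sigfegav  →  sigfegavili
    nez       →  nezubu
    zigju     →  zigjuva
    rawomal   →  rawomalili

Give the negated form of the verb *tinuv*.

The pattern is sibilance of the final sound: -ubu when the stem ends in a sibilant (*ufajos*, *nez*); -ili when the stem ends in a non-sibilant consonant (*sigfegav*, *rawomal*); -va when the stem ends in a vowel (*ure*, *zigju*).
*tinuv* — final sound /v/ (a non-sibilant consonant) → -ili → *tinuvili*.

tinuvili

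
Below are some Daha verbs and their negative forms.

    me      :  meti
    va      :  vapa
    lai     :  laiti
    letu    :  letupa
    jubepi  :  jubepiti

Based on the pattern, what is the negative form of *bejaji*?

bejajiti

The pattern is front/back vowel harmony: -ti when the last vowel of the stem is a front vowel (*me*, *lai*, *jubepi*); -pa when the last vowel of the stem is a back vowel (*va*, *letu*).
*bejaji*: last vowel = /i/, a front vowel → -ti → *bejajiti*.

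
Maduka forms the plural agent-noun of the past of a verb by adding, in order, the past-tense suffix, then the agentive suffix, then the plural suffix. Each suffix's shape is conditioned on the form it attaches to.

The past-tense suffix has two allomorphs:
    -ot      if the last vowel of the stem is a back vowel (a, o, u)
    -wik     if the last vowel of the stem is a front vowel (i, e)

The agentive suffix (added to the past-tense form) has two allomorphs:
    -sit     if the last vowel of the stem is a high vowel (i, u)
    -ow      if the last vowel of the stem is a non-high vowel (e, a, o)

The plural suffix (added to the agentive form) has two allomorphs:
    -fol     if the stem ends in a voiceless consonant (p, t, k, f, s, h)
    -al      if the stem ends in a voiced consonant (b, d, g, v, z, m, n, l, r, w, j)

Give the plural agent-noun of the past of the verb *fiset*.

fisetwiksitfol

*fiset*: last vowel = /e/, a front vowel → -wik → *fisetwik*.
The last vowel of the past-tense form *fisetwik* is /i/, which is a high vowel, so the agentive suffix is -sit, giving *fisetwiksit*.
The agentive form *fisetwiksit*: final consonant = /t/, voiceless → -fol → *fisetwiksitfol*.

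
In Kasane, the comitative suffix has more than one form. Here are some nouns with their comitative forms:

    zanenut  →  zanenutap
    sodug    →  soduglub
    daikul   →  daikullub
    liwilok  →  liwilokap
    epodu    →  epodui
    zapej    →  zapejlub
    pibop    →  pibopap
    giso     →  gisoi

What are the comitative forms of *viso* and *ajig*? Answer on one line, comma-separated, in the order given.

visoi, ajiglub

Looking at the final sound of each stem: -ap when the stem ends in a voiceless consonant (*zanenut*, *liwilok*, *pibop*); -lub when the stem ends in a voiced consonant (*sodug*, *daikul*, *zapej*); -i when the stem ends in a vowel (*epodu*, *giso*).
*viso* — final sound /o/ (a vowel) → -i → *visoi*.
The final sound of *ajig* is /g/, which is a voiced consonant, so the suffix is -lub, giving *ajiglub*.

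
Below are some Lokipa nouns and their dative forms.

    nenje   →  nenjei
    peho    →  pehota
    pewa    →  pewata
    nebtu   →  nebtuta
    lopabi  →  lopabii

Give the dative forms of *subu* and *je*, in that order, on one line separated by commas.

subuta, jei

The suffix is conditioned by the last vowel: -i when the last vowel of the stem is a front vowel (*nenje*, *lopabi*); -ta when the last vowel of the stem is a back vowel (*peho*, *pewa*, *nebtu*).
*subu*: last vowel = /u/, a back vowel → -ta → *subuta*.
*je* — last vowel /e/ (a front vowel) → -i → *jei*.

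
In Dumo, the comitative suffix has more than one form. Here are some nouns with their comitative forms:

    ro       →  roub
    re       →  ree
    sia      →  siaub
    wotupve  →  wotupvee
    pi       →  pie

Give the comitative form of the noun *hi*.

The alternation tracks the last vowel of the stem — -e when the last vowel of the stem is a front vowel (*re*, *wotupve*, *pi*); -ub when the last vowel of the stem is a back vowel (*ro*, *sia*).
Since the last vowel of *hi* is /i/ (a front vowel), it takes -e, giving *hie*.

hie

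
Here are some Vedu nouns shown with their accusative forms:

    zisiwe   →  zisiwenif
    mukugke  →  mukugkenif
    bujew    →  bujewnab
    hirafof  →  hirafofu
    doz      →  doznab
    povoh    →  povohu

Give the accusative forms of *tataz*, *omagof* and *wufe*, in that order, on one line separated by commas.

The alternation tracks the final sound of the stem — -u when the stem ends in a voiceless consonant (*hirafof*, *povoh*); -nab when the stem ends in a voiced consonant (*bujew*, *doz*); -nif when the stem ends in a vowel (*zisiwe*, *mukugke*).
*tataz*: final sound = /z/, a voiced consonant → -nab → *tataznab*.
Since the final sound of *omagof* is /f/ (a voiceless consonant), it takes -u, giving *omagofu*.
Since the final sound of *wufe* is /e/ (a vowel), it takes -nif, giving *wufenif*.

tataznab, omagofu, wufenif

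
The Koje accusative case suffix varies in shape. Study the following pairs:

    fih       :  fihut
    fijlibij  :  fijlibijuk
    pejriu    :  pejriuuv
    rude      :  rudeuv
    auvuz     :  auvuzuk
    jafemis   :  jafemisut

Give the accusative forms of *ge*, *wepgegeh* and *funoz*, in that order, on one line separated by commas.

The alternation tracks the final sound of the stem — -ut when the stem ends in a voiceless consonant (*fih*, *jafemis*); -uk when the stem ends in a voiced consonant (*fijlibij*, *auvuz*); -uv when the stem ends in a vowel (*pejriu*, *rude*).
The final sound of *ge* is /e/, which is a vowel, so the suffix is -uv, giving *geuv*.
The final sound of *wepgegeh* is /h/, which is a voiceless consonant, so the suffix is -ut, giving *wepgegehut*.
*funoz* — final sound /z/ (a voiced consonant) → -uk → *funozuk*.

geuv, wepgegehut, funozuk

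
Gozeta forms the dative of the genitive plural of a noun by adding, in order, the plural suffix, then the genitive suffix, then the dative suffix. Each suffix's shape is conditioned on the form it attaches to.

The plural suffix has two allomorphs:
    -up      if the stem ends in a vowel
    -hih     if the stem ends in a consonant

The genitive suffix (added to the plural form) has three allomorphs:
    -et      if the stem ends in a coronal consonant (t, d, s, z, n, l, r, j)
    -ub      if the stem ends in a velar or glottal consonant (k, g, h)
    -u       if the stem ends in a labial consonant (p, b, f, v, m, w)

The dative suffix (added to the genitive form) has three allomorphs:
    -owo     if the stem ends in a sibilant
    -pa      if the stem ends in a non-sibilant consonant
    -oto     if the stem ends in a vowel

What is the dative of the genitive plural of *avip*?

aviphihubpa

*avip*: final sound = /p/, a consonant → -hih → *aviphih*.
The plural form *aviphih* — final consonant /h/ (velar/glottal) → -ub → *aviphihub*.
The genitive form *aviphihub* — final sound /b/ (a non-sibilant consonant) → -pa → *aviphihubpa*.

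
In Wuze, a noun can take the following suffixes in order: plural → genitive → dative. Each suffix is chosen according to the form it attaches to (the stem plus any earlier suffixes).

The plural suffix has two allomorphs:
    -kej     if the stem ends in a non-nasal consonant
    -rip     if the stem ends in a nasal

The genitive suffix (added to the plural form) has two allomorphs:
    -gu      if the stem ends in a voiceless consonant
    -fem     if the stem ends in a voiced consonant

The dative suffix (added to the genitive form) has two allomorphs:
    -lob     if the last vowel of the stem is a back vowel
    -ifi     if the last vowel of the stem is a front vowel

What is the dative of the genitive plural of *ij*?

ijkejfemifi

*ij*: final consonant = /j/, non-nasal → -kej → *ijkej*.
Since the final consonant of the plural form *ijkej* is /j/ (voiced), it takes -fem, giving *ijkejfem*.
Since the last vowel of the genitive form *ijkejfem* is /e/ (a front vowel), it takes -ifi, giving *ijkejfemifi*.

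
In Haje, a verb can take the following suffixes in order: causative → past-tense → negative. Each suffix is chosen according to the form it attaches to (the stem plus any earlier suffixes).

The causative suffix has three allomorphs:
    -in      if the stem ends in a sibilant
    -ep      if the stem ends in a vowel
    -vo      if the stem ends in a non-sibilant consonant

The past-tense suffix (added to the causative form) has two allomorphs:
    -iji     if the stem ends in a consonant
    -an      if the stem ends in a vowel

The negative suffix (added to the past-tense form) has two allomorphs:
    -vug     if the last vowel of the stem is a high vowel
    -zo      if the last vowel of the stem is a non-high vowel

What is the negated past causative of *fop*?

The final sound of *fop* is /p/, which is a non-sibilant consonant, so the causative suffix is -vo, giving *fopvo*.
The final sound of the causative form *fopvo* is /o/, which is a vowel, so the past-tense suffix is -an, giving *fopvoan*.
The last vowel of the past-tense form *fopvoan* is /a/, which is a non-high vowel, so the negative suffix is -zo, giving *fopvoanzo*.

fopvoanzo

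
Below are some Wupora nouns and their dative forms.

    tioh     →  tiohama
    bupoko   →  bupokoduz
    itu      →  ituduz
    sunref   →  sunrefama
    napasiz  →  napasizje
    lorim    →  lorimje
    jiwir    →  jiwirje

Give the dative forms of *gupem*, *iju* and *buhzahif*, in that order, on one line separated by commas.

gupemje, ijuduz, buhzahifama

The alternation tracks the final sound of the stem — -ama when the stem ends in a voiceless consonant (*tioh*, *sunref*); -je when the stem ends in a voiced consonant (*napasiz*, *lorim*, *jiwir*); -duz when the stem ends in a vowel (*bupoko*, *itu*).
The final sound of *gupem* is /m/, which is a voiced consonant, so the suffix is -je, giving *gupemje*.
Since the final sound of *iju* is /u/ (a vowel), it takes -duz, giving *ijuduz*.
Since the final sound of *buhzahif* is /f/ (a voiceless consonant), it takes -ama, giving *buhzahifama*.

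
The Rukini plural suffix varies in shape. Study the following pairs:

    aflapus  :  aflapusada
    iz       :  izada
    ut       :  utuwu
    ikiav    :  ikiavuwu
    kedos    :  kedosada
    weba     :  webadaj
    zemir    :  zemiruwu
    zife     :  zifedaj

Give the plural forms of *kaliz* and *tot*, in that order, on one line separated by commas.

kalizada, totuwu

The suffix is conditioned by the final sound: -ada when the stem ends in a sibilant (*aflapus*, *iz*, *kedos*); -uwu when the stem ends in a non-sibilant consonant (*ut*, *ikiav*, *zemir*); -daj when the stem ends in a vowel (*weba*, *zife*).
Since the final sound of *kaliz* is /z/ (a sibilant), it takes -ada, giving *kalizada*.
*tot*: final sound = /t/, a non-sibilant consonant → -uwu → *totuwu*.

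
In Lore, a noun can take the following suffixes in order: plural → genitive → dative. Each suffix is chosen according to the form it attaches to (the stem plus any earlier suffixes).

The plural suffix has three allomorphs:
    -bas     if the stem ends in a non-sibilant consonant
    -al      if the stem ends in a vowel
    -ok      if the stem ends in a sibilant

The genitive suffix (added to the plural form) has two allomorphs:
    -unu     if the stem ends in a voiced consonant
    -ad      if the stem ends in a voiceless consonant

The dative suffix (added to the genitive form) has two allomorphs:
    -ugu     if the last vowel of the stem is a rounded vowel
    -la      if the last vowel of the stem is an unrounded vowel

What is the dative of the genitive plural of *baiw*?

Since the final sound of *baiw* is /w/ (a non-sibilant consonant), it takes -bas, giving *baiwbas*.
The plural form *baiwbas* — final consonant /s/ (voiceless) → -ad → *baiwbasad*.
The genitive form *baiwbasad*: last vowel = /a/, an unrounded vowel → -la → *baiwbasadla*.

baiwbasadla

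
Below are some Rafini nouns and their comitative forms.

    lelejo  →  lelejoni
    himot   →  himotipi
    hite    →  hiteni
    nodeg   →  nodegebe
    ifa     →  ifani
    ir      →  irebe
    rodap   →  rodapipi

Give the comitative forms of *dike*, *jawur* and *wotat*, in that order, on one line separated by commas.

Looking at the final sound of each stem: -ipi when the stem ends in a voiceless consonant (*himot*, *rodap*); -ebe when the stem ends in a voiced consonant (*nodeg*, *ir*); -ni when the stem ends in a vowel (*lelejo*, *hite*, *ifa*).
*dike*: final sound = /e/, a vowel → -ni → *dikeni*.
*jawur*: final sound = /r/, a voiced consonant → -ebe → *jawurebe*.
*wotat*: final sound = /t/, a voiceless consonant → -ipi → *wotatipi*.

dikeni, jawurebe, wotatipi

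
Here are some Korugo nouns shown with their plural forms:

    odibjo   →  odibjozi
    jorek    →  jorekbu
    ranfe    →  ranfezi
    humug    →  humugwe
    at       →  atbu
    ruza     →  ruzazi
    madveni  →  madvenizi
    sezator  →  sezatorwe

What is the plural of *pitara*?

pitarazi

The pattern is voicing of the final sound: -bu when the stem ends in a voiceless consonant (*jorek*, *at*); -we when the stem ends in a voiced consonant (*humug*, *sezator*); -zi when the stem ends in a vowel (*odibjo*, *ranfe*, *ruza*, *madveni*).
The final sound of *pitara* is /a/, which is a vowel, so the suffix is -zi, giving *pitarazi*.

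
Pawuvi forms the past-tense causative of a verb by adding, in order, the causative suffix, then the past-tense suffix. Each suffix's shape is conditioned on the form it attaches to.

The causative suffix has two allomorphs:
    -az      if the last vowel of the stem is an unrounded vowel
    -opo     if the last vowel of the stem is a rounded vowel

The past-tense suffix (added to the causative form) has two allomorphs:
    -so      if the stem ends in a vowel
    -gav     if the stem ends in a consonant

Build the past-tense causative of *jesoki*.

jesokiazgav

Since the last vowel of *jesoki* is /i/ (an unrounded vowel), it takes -az, giving *jesokiaz*.
The final sound of the causative form *jesokiaz* is /z/, which is a consonant, so the past-tense suffix is -gav, giving *jesokiazgav*.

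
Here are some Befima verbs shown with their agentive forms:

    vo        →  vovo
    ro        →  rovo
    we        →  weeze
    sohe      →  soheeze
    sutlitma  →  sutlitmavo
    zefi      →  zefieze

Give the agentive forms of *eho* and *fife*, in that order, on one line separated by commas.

ehovo, fifeeze

The suffix is conditioned by the last vowel: -eze when the last vowel of the stem is a front vowel (*we*, *sohe*, *zefi*); -vo when the last vowel of the stem is a back vowel (*vo*, *ro*, *sutlitma*).
*eho*: last vowel = /o/, a back vowel → -vo → *ehovo*.
*fife*: last vowel = /e/, a front vowel → -eze → *fifeeze*.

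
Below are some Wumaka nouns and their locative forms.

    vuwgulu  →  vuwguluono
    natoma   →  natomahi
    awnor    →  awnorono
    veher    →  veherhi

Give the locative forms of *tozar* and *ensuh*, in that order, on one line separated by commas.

tozarhi, ensuhono

The pattern is rounding harmony: -ono when the last vowel of the stem is a rounded vowel (*vuwgulu*, *awnor*); -hi when the last vowel of the stem is an unrounded vowel (*natoma*, *veher*).
The last vowel of *tozar* is /a/, which is an unrounded vowel, so the suffix is -hi, giving *tozarhi*.
The last vowel of *ensuh* is /u/, which is a rounded vowel, so the suffix is -ono, giving *ensuhono*.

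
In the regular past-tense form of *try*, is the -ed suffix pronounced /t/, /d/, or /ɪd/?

The stem *try* ends in a voiced sound other than /d/.
The -ed suffix is realized as /ɪd/ after /t, d/; as /t/ after other voiceless consonants; and as /d/ after other voiced sounds.
So -ed on *try* is pronounced /d/.

/d/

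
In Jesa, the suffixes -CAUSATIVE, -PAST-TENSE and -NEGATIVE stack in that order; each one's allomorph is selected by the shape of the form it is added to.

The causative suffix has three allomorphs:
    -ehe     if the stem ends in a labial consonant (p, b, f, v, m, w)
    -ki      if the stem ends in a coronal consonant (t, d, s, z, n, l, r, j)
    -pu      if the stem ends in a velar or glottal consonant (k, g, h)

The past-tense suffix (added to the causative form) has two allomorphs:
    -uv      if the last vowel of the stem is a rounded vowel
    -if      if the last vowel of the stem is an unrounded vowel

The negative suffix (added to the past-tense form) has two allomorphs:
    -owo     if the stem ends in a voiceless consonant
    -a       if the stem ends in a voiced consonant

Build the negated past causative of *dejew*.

dejeweheifowo

The final consonant of *dejew* is /w/, which is labial, so the causative suffix is -ehe, giving *dejewehe*.
The last vowel of the causative form *dejewehe* is /e/, which is an unrounded vowel, so the past-tense suffix is -if, giving *dejeweheif*.
The final consonant of the past-tense form *dejeweheif* is /f/, which is voiceless, so the negative suffix is -owo, giving *dejeweheifowo*.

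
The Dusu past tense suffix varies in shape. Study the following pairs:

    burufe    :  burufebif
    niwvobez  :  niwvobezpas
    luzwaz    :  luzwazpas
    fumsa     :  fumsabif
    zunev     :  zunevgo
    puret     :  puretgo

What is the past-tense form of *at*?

Looking at the final sound of each stem: -pas when the stem ends in a sibilant (*niwvobez*, *luzwaz*); -go when the stem ends in a non-sibilant consonant (*zunev*, *puret*); -bif when the stem ends in a vowel (*burufe*, *fumsa*).
*at*: final sound = /t/, a non-sibilant consonant → -go → *atgo*.

atgo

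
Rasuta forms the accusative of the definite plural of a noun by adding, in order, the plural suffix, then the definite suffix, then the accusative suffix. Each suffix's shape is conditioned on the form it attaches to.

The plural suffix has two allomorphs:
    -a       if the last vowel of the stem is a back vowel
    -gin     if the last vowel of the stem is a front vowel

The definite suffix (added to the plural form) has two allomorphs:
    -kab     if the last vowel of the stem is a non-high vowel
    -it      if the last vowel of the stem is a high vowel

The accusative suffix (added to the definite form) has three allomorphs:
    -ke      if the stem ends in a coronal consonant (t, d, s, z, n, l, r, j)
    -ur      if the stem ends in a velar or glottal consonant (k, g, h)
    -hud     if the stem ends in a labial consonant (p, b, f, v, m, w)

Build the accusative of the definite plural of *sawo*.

sawoakabhud

Since the last vowel of *sawo* is /o/ (a back vowel), it takes -a, giving *sawoa*.
The plural form *sawoa* — last vowel /a/ (a non-high vowel) → -kab → *sawoakab*.
The definite form *sawoakab*: final consonant = /b/, labial → -hud → *sawoakabhud*.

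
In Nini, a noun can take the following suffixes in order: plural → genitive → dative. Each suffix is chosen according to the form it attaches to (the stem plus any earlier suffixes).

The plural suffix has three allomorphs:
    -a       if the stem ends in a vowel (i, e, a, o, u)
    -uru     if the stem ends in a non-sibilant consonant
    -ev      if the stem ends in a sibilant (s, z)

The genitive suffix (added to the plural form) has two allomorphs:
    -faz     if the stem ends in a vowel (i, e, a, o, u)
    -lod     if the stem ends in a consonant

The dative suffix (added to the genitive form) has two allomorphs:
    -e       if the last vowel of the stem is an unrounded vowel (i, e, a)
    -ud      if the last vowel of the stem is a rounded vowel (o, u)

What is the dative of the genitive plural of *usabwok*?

Since the final sound of *usabwok* is /k/ (a non-sibilant consonant), it takes -uru, giving *usabwokuru*.
Since the final sound of the plural form *usabwokuru* is /u/ (a vowel), it takes -faz, giving *usabwokurufaz*.
Since the last vowel of the genitive form *usabwokurufaz* is /a/ (an unrounded vowel), it takes -e, giving *usabwokurufaze*.

usabwokurufaze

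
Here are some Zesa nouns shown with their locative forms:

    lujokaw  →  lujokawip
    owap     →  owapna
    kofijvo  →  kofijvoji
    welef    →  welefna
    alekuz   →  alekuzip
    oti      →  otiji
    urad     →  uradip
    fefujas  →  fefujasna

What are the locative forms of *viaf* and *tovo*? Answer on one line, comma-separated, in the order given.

The pattern is voicing of the final sound: -na when the stem ends in a voiceless consonant (*owap*, *welef*, *fefujas*); -ip when the stem ends in a voiced consonant (*lujokaw*, *alekuz*, *urad*); -ji when the stem ends in a vowel (*kofijvo*, *oti*).
*viaf*: final sound = /f/, a voiceless consonant → -na → *viafna*.
*tovo*: final sound = /o/, a vowel → -ji → *tovoji*.

viafna, tovoji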